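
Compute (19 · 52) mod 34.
2

Reduce the factors first: 52 ≡ 18 (mod 34), so 19 · 52 ≡ 19 · 18 (mod 34). 19 · 18 = 342. Dividing by 34: 342 = 10·34 + 2. So (19 · 52) mod 34 = 2.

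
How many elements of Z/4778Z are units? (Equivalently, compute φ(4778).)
An element a ∈ Z/4778Z is a unit iff gcd(a, 4778) = 1, so the number of units is φ(4778). φ is multiplicative, with φ(p^e) = p^e − p^(e−1). Factorise 4778 = 2 · 2389. Then
  φ(4778) = (2 − 1) · (2389 − 1) = 1 · 2388 = 2388.

Final answer: Z/4778Z has φ(4778) = 2388 units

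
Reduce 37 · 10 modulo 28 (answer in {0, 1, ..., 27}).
6

Reduce the factors first: 37 ≡ 9 (mod 28), so 37 · 10 ≡ 9 · 10 (mod 28). 9 · 10 = 90. Dividing by 28: 90 = 3·28 + 6. So (37 · 10) mod 28 = 6.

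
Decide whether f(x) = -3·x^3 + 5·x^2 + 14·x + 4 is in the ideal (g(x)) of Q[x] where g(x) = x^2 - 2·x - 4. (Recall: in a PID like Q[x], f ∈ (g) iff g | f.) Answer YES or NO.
YES

In Q[x] the ideal (g) consists of all multiples of g, so f ∈ (g) iff g | f, i.e. iff the remainder of f on division by g is 0. Divide f by g (g is monic, so eliminate the leading term of the running remainder at each step):
  leading term -3·x^3: subtract (-3·x)·g(x) = -3·x^3 + 6·x^2 + 12·x, leaving -x^2 + 2·x + 4
  leading term -x^2: subtract (-1)·g(x) = -x^2 + 2·x + 4, leaving 0
The remainder is 0, so f(x) = g(x) · h(x) with h(x) = -3·x - 1. Hence g | f, i.e. f ∈ (g).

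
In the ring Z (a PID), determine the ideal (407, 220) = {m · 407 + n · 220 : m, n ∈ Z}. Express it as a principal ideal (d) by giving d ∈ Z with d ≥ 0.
(407, 220) = (11); d = 11

In the PID Z, (a, b) is generated by gcd(a, b). Compute gcd(407, 220) with the extended Euclidean algorithm, tracking rows (r, s, t) with s·407 + t·220 = r:
  row A: (407, 1, 0)   [1·407 + 0·220 = 407]
  row B: (220, 0, 1)   [0·407 + 1·220 = 220]
  407 = 1·220 + 187   → row C = row A − 1·row B = (187, 1, −1)   [check: 1·407 − 1·220 = 187]
  220 = 1·187 + 33   → row D = row B − 1·row C = (33, −1, 2)   [check: −1·407 + 2·220 = 33]
  187 = 5·33 + 22   → row E = row C − 5·row D = (22, 6, −11)   [check: 6·407 − 11·220 = 22]
  33 = 1·22 + 11   → row F = row D − 1·row E = (11, −7, 13)   [check: −7·407 + 13·220 = 11]
  22 = 2·11 + 0   → remainder 0, stop. gcd = 11 (last nonzero row F).
So gcd(407, 220) = 11, with Bézout identity −7·407 + 13·220 = 11. Containment (⊇): the Bézout identity exhibits 11 as an element of (407, 220), giving (11) ⊆ (407, 220). Containment (⊆): since 11 | 407 and 11 | 220 (407 = 11·37, 220 = 11·20), every Z-linear combination of 407 and 220 is divisible by 11, so (407, 220) ⊆ (11). Therefore (407, 220) = (11), d = 11.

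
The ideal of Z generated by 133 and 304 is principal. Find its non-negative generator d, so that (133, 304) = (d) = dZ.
In the PID Z, (a, b) is generated by gcd(a, b). Compute gcd(304, 133) with the extended Euclidean algorithm, tracking rows (r, s, t) with s·304 + t·133 = r:
  row A: (304, 1, 0)   [1·304 + 0·133 = 304]
  row B: (133, 0, 1)   [0·304 + 1·133 = 133]
  304 = 2·133 + 38   → row C = row A − 2·row B = (38, 1, −2)   [check: 1·304 − 2·133 = 38]
  133 = 3·38 + 19   → row D = row B − 3·row C = (19, −3, 7)   [check: −3·304 + 7·133 = 19]
  38 = 2·19 + 0   → remainder 0, stop. gcd = 19 (last nonzero row D).
So gcd(133, 304) = 19, with Bézout identity −3·304 + 7·133 = 19. Containment (⊇): the Bézout identity exhibits 19 as an element of (133, 304), giving (19) ⊆ (133, 304). Containment (⊆): since 19 | 133 and 19 | 304 (133 = 19·7, 304 = 19·16), every Z-linear combination of 133 and 304 is divisible by 19, so (133, 304) ⊆ (19). Therefore (133, 304) = (19), d = 19.

Final answer: (133, 304) = (19); d = 19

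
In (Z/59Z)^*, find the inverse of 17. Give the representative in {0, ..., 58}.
17^(−1) ≡ 7 (mod 59)

Apply the extended Euclidean algorithm to (59, 17), tracking rows (r, s, t) with s·59 + t·17 = r. Each division r_prev = q·r_cur + r_new produces the new row as (previous row) − q·(current row):
  row A: (59, 1, 0)   [1·59 + 0·17 = 59]
  row B: (17, 0, 1)   [0·59 + 1·17 = 17]
  59 = 3·17 + 8   → row C = row A − 3·row B = (8, 1, −3)   [check: 1·59 − 3·17 = 8]
  17 = 2·8 + 1   → row D = row B − 2·row C = (1, −2, 7)   [check: −2·59 + 7·17 = 1]
  8 = 8·1 + 0   → remainder 0, stop. gcd = 1 (last nonzero row D).
The gcd is 1, so 17 is invertible mod 59. The last nonzero row gives −2·59 + 7·17 = 1, so t = 7. So 17^(−1) ≡ 7 (mod 59). Verify: 17 · 7 = 119 ≡ 1 (mod 59). ✓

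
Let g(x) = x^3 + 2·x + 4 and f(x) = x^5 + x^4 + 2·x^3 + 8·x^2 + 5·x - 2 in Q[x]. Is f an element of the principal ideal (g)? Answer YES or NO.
NO

In Q[x] the ideal (g) consists of all multiples of g, so f ∈ (g) iff g | f, i.e. iff the remainder of f on division by g is 0. Divide f by g (g is monic, so eliminate the leading term of the running remainder at each step):
  leading term x^5: subtract (x^2)·g(x) = x^5 + 2·x^3 + 4·x^2, leaving x^4 + 4·x^2 + 5·x - 2
  leading term x^4: subtract (x)·g(x) = x^4 + 2·x^2 + 4·x, leaving 2·x^2 + x - 2
The remainder r(x) = 2·x^2 + x - 2 ≠ 0 (and deg r < deg g), so g ∤ f, i.e. f ∉ (g).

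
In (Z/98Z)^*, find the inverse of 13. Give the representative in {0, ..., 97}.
Apply the extended Euclidean algorithm to (98, 13), tracking rows (r, s, t) with s·98 + t·13 = r. Each division r_prev = q·r_cur + r_new produces the new row as (previous row) − q·(current row):
  row A: (98, 1, 0)   [1·98 + 0·13 = 98]
  row B: (13, 0, 1)   [0·98 + 1·13 = 13]
  98 = 7·13 + 7   → row C = row A − 7·row B = (7, 1, −7)   [check: 1·98 − 7·13 = 7]
  13 = 1·7 + 6   → row D = row B − 1·row C = (6, −1, 8)   [check: −1·98 + 8·13 = 6]
  7 = 1·6 + 1   → row E = row C − 1·row D = (1, 2, −15)   [check: 2·98 − 15·13 = 1]
  6 = 6·1 + 0   → remainder 0, stop. gcd = 1 (last nonzero row E).
The gcd is 1, so 13 is invertible mod 98. The last nonzero row gives 2·98 − 15·13 = 1, so t = −15. So 13^(−1) ≡ −15 ≡ 83 (mod 98). Verify: 13 · 83 = 1079 ≡ 1 (mod 98). ✓

Final answer: 13^(−1) ≡ 83 (mod 98)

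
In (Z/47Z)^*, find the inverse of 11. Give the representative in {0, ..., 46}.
11^(−1) ≡ 30 (mod 47)

Apply the extended Euclidean algorithm to (47, 11), tracking rows (r, s, t) with s·47 + t·11 = r. Each division r_prev = q·r_cur + r_new produces the new row as (previous row) − q·(current row):
  row A: (47, 1, 0)   [1·47 + 0·11 = 47]
  row B: (11, 0, 1)   [0·47 + 1·11 = 11]
  47 = 4·11 + 3   → row C = row A − 4·row B = (3, 1, −4)   [check: 1·47 − 4·11 = 3]
  11 = 3·3 + 2   → row D = row B − 3·row C = (2, −3, 13)   [check: −3·47 + 13·11 = 2]
  3 = 1·2 + 1   → row E = row C − 1·row D = (1, 4, −17)   [check: 4·47 − 17·11 = 1]
  2 = 2·1 + 0   → remainder 0, stop. gcd = 1 (last nonzero row E).
The gcd is 1, so 11 is invertible mod 47. The last nonzero row gives 4·47 − 17·11 = 1, so t = −17. So 11^(−1) ≡ −17 ≡ 30 (mod 47). Verify: 11 · 30 = 330 ≡ 1 (mod 47). ✓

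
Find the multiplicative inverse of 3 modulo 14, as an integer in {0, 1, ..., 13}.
Apply the extended Euclidean algorithm to (14, 3), tracking rows (r, s, t) with s·14 + t·3 = r. Each division r_prev = q·r_cur + r_new produces the new row as (previous row) − q·(current row):
  row A: (14, 1, 0)   [1·14 + 0·3 = 14]
  row B: (3, 0, 1)   [0·14 + 1·3 = 3]
  14 = 4·3 + 2   → row C = row A − 4·row B = (2, 1, −4)   [check: 1·14 − 4·3 = 2]
  3 = 1·2 + 1   → row D = row B − 1·row C = (1, −1, 5)   [check: −1·14 + 5·3 = 1]
  2 = 2·1 + 0   → remainder 0, stop. gcd = 1 (last nonzero row D).
The gcd is 1, so 3 is invertible mod 14. The last nonzero row gives −1·14 + 5·3 = 1, so t = 5. So 3^(−1) ≡ 5 (mod 14). Verify: 3 · 5 = 15 ≡ 1 (mod 14). ✓

Final answer: 3^(−1) ≡ 5 (mod 14)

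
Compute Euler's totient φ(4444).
φ is multiplicative, with φ(p^e) = p^e − p^(e−1). Factorise 4444 = 2^2 · 11 · 101. Then
  φ(4444) = (2^2 − 2^1) · (11 − 1) · (101 − 1) = 2 · 10 · 100 = 2000.

Final answer: φ(4444) = 2000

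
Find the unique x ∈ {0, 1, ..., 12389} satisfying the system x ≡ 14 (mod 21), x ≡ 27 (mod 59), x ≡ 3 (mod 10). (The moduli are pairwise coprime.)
x ≡ 7343 (mod 12390); the representative in [0, 12390) is 7343

The moduli 21, 59, 10 are pairwise coprime, so by the CRT there is a unique solution mod 21·59·10 = 12390.
Solve by successive substitution. Start with x ≡ 14 (mod 21).
  Combine with x ≡ 27 (mod 59): write x = 14 + 21·t and require 14 + 21·t ≡ 27 (mod 59), i.e. 21·t ≡ 27 − 14 ≡ 13 (mod 59). Since 21^(−1) ≡ 45 (mod 59), t ≡ 45·13 ≡ 54 (mod 59). So x ≡ 14 + 21·54 = 1148 (mod 1239).
  Combine with x ≡ 3 (mod 10): write x = 1148 + 1239·t and require 1148 + 1239·t ≡ 3 (mod 10), i.e. 1239·t ≡ 3 − 1148 ≡ 5 (mod 10). Since 1239^(−1) ≡ 9 (mod 10) (1239 ≡ 9 (mod 10)), t ≡ 9·5 ≡ 5 (mod 10). So x ≡ 1148 + 1239·5 = 7343 (mod 12390).
Unique solution in [0, 12390): x = 7343.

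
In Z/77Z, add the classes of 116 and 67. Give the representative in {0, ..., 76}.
Reduce the summands first: 116 ≡ 39 (mod 77), so 116 + 67 ≡ 39 + 67 (mod 77). 39 + 67 = 106; 106 = 1·77 + 29, so (116 + 67) mod 77 = 29.

Final answer: 29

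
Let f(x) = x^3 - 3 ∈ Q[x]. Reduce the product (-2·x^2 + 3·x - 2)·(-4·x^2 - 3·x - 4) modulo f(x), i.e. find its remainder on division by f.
First multiply in Q[x] without reducing: a · b = 8·x^4 - 6·x^3 + 7·x^2 - 6·x + 8. Now divide by f(x) = x^3 - 3, eliminating the leading term at each step:
  leading term 8·x^4: subtract (8·x)·f(x) = 8·x^4 - 24·x, leaving -6·x^3 + 7·x^2 + 18·x + 8
  leading term -6·x^3: subtract (-6)·f(x) = 18 - 6·x^3, leaving 7·x^2 + 18·x - 10
The degree is now < 3, so this is the remainder. Hence a · b ≡ 7·x^2 + 18·x - 10 in Q[x]/(f).

Final answer: a · b ≡ 7·x^2 + 18·x - 10 (mod f(x))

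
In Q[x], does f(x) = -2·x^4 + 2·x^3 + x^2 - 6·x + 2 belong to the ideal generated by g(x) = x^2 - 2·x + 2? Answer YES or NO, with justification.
YES

In Q[x] the ideal (g) consists of all multiples of g, so f ∈ (g) iff g | f, i.e. iff the remainder of f on division by g is 0. Divide f by g (g is monic, so eliminate the leading term of the running remainder at each step):
  leading term -2·x^4: subtract (-2·x^2)·g(x) = -2·x^4 + 4·x^3 - 4·x^2, leaving -2·x^3 + 5·x^2 - 6·x + 2
  leading term -2·x^3: subtract (-2·x)·g(x) = -2·x^3 + 4·x^2 - 4·x, leaving x^2 - 2·x + 2
  leading term x^2: subtract (1)·g(x) = x^2 - 2·x + 2, leaving 0
The remainder is 0, so f(x) = g(x) · h(x) with h(x) = -2·x^2 - 2·x + 1. Hence g | f, i.e. f ∈ (g).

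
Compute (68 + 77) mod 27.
Reduce the summands first: 68 ≡ 14, 77 ≡ 23 (mod 27), so 68 + 77 ≡ 14 + 23 (mod 27). 14 + 23 = 37; 37 = 1·27 + 10, so (68 + 77) mod 27 = 10.

Final answer: 10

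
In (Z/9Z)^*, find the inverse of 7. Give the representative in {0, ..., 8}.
Apply the extended Euclidean algorithm to (9, 7), tracking rows (r, s, t) with s·9 + t·7 = r. Each division r_prev = q·r_cur + r_new produces the new row as (previous row) − q·(current row):
  row A: (9, 1, 0)   [1·9 + 0·7 = 9]
  row B: (7, 0, 1)   [0·9 + 1·7 = 7]
  9 = 1·7 + 2   → row C = row A − 1·row B = (2, 1, −1)   [check: 1·9 − 1·7 = 2]
  7 = 3·2 + 1   → row D = row B − 3·row C = (1, −3, 4)   [check: −3·9 + 4·7 = 1]
  2 = 2·1 + 0   → remainder 0, stop. gcd = 1 (last nonzero row D).
The gcd is 1, so 7 is invertible mod 9. The last nonzero row gives −3·9 + 4·7 = 1, so t = 4. So 7^(−1) ≡ 4 (mod 9). Verify: 7 · 4 = 28 ≡ 1 (mod 9). ✓

Final answer: 7^(−1) ≡ 4 (mod 9)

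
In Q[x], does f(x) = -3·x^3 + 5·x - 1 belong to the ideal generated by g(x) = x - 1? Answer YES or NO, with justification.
NO

In Q[x] the ideal (g) consists of all multiples of g, so f ∈ (g) iff g | f, i.e. iff the remainder of f on division by g is 0. Divide f by g (g is monic, so eliminate the leading term of the running remainder at each step):
  leading term -3·x^3: subtract (-3·x^2)·g(x) = -3·x^3 + 3·x^2, leaving -3·x^2 + 5·x - 1
  leading term -3·x^2: subtract (-3·x)·g(x) = -3·x^2 + 3·x, leaving 2·x - 1
  leading term 2·x: subtract (2)·g(x) = 2·x - 2, leaving 1
The remainder r(x) = 1 ≠ 0 (and deg r < deg g), so g ∤ f, i.e. f ∉ (g).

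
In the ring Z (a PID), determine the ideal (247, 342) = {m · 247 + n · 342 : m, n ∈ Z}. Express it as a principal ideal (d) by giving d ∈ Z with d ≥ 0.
In the PID Z, (a, b) is generated by gcd(a, b). Compute gcd(342, 247) with the extended Euclidean algorithm, tracking rows (r, s, t) with s·342 + t·247 = r:
  row A: (342, 1, 0)   [1·342 + 0·247 = 342]
  row B: (247, 0, 1)   [0·342 + 1·247 = 247]
  342 = 1·247 + 95   → row C = row A − 1·row B = (95, 1, −1)   [check: 1·342 − 1·247 = 95]
  247 = 2·95 + 57   → row D = row B − 2·row C = (57, −2, 3)   [check: −2·342 + 3·247 = 57]
  95 = 1·57 + 38   → row E = row C − 1·row D = (38, 3, −4)   [check: 3·342 − 4·247 = 38]
  57 = 1·38 + 19   → row F = row D − 1·row E = (19, −5, 7)   [check: −5·342 + 7·247 = 19]
  38 = 2·19 + 0   → remainder 0, stop. gcd = 19 (last nonzero row F).
So gcd(247, 342) = 19, with Bézout identity −5·342 + 7·247 = 19. Containment (⊇): the Bézout identity exhibits 19 as an element of (247, 342), giving (19) ⊆ (247, 342). Containment (⊆): since 19 | 247 and 19 | 342 (247 = 19·13, 342 = 19·18), every Z-linear combination of 247 and 342 is divisible by 19, so (247, 342) ⊆ (19). Therefore (247, 342) = (19), d = 19.

Final answer: (247, 342) = (19); d = 19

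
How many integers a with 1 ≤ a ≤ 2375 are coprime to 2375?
1800

The number of a ∈ {1, ..., 2375} with gcd(a, 2375) = 1 is by definition Euler's totient φ(2375). φ is multiplicative, with φ(p^e) = p^e − p^(e−1). Factorise 2375 = 5^3 · 19. Then
  φ(2375) = (5^3 − 5^2) · (19 − 1) = 100 · 18 = 1800.
So there are 1800 such integers.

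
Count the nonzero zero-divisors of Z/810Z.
In Z/810Z each nonzero element is either a unit (gcd with 810 is 1) or a zero-divisor (gcd > 1). The number of units is φ(810): factorise 810 = 2 · 3^4 · 5, so φ(810) = (2 − 1) · (3^4 − 3^3) · (5 − 1) = 1 · 54 · 4 = 216. The nonzero elements number 810 − 1 = 809. Hence the nonzero zero-divisors number 809 − 216 = 593.

Final answer: Z/810Z has 593 nonzero zero-divisors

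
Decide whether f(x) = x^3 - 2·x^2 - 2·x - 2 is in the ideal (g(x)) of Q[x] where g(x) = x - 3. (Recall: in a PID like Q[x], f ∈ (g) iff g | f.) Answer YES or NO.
In Q[x] the ideal (g) consists of all multiples of g, so f ∈ (g) iff g | f, i.e. iff the remainder of f on division by g is 0. Divide f by g (g is monic, so eliminate the leading term of the running remainder at each step):
  leading term x^3: subtract (x^2)·g(x) = x^3 - 3·x^2, leaving x^2 - 2·x - 2
  leading term x^2: subtract (x)·g(x) = x^2 - 3·x, leaving x - 2
  leading term x: subtract (1)·g(x) = x - 3, leaving 1
The remainder r(x) = 1 ≠ 0 (and deg r < deg g), so g ∤ f, i.e. f ∉ (g).

Final answer: NO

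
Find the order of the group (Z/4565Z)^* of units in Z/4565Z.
|(Z/4565Z)^*| = 3280

(Z/4565Z)^* consists of the classes a with gcd(a, 4565) = 1, so its order is φ(4565). φ is multiplicative, with φ(p^e) = p^e − p^(e−1). Factorise 4565 = 5 · 11 · 83. Then
  φ(4565) = (5 − 1) · (11 − 1) · (83 − 1) = 4 · 10 · 82 = 3280.
Thus |(Z/4565Z)^*| = 3280.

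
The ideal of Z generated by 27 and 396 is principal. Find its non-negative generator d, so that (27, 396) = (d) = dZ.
In the PID Z, (a, b) is generated by gcd(a, b). Compute gcd(396, 27) with the extended Euclidean algorithm, tracking rows (r, s, t) with s·396 + t·27 = r:
  row A: (396, 1, 0)   [1·396 + 0·27 = 396]
  row B: (27, 0, 1)   [0·396 + 1·27 = 27]
  396 = 14·27 + 18   → row C = row A − 14·row B = (18, 1, −14)   [check: 1·396 − 14·27 = 18]
  27 = 1·18 + 9   → row D = row B − 1·row C = (9, −1, 15)   [check: −1·396 + 15·27 = 9]
  18 = 2·9 + 0   → remainder 0, stop. gcd = 9 (last nonzero row D).
So gcd(27, 396) = 9, with Bézout identity −1·396 + 15·27 = 9. Containment (⊇): the Bézout identity exhibits 9 as an element of (27, 396), giving (9) ⊆ (27, 396). Containment (⊆): since 9 | 27 and 9 | 396 (27 = 9·3, 396 = 9·44), every Z-linear combination of 27 and 396 is divisible by 9, so (27, 396) ⊆ (9). Therefore (27, 396) = (9), d = 9.

Final answer: (27, 396) = (9); d = 9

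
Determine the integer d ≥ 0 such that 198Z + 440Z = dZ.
In the PID Z, (a, b) is generated by gcd(a, b). Compute gcd(440, 198) with the extended Euclidean algorithm, tracking rows (r, s, t) with s·440 + t·198 = r:
  row A: (440, 1, 0)   [1·440 + 0·198 = 440]
  row B: (198, 0, 1)   [0·440 + 1·198 = 198]
  440 = 2·198 + 44   → row C = row A − 2·row B = (44, 1, −2)   [check: 1·440 − 2·198 = 44]
  198 = 4·44 + 22   → row D = row B − 4·row C = (22, −4, 9)   [check: −4·440 + 9·198 = 22]
  44 = 2·22 + 0   → remainder 0, stop. gcd = 22 (last nonzero row D).
So gcd(198, 440) = 22, with Bézout identity −4·440 + 9·198 = 22. Containment (⊇): the Bézout identity exhibits 22 as an element of (198, 440), giving (22) ⊆ (198, 440). Containment (⊆): since 22 | 198 and 22 | 440 (198 = 22·9, 440 = 22·20), every Z-linear combination of 198 and 440 is divisible by 22, so (198, 440) ⊆ (22). Therefore (198, 440) = (22), d = 22.

Final answer: (198, 440) = (22); d = 22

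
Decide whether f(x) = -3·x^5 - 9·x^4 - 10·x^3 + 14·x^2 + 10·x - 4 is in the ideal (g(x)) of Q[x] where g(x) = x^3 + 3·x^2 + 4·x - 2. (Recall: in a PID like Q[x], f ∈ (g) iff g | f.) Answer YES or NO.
NO

In Q[x] the ideal (g) consists of all multiples of g, so f ∈ (g) iff g | f, i.e. iff the remainder of f on division by g is 0. Divide f by g (g is monic, so eliminate the leading term of the running remainder at each step):
  leading term -3·x^5: subtract (-3·x^2)·g(x) = -3·x^5 - 9·x^4 - 12·x^3 + 6·x^2, leaving 2·x^3 + 8·x^2 + 10·x - 4
  leading term 2·x^3: subtract (2)·g(x) = 2·x^3 + 6·x^2 + 8·x - 4, leaving 2·x^2 + 2·x
The remainder r(x) = 2·x^2 + 2·x ≠ 0 (and deg r < deg g), so g ∤ f, i.e. f ∉ (g).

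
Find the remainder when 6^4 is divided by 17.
4

Use repeated squaring. Binary(4) = 100. Walk through the bits of the exponent 4 left-to-right: at each bit after the leading one, square the running value, then multiply by 6 if the bit is 1 (always reducing mod 17):
  bit 1 = 1 (leading): start with 6.
  bit 2 = 0: square 6^2 = 36 ≡ 2 (mod 17).
  bit 3 = 0: square 2^2 = 4 (mod 17).
Final value: 6^4 ≡ 4 (mod 17).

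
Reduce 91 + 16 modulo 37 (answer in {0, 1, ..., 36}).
33

Reduce the summands first: 91 ≡ 17 (mod 37), so 91 + 16 ≡ 17 + 16 (mod 37). 17 + 16 = 33; 33 = 0·37 + 33, so (91 + 16) mod 37 = 33.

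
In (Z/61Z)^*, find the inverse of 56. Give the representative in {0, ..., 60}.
Apply the extended Euclidean algorithm to (61, 56), tracking rows (r, s, t) with s·61 + t·56 = r. Each division r_prev = q·r_cur + r_new produces the new row as (previous row) − q·(current row):
  row A: (61, 1, 0)   [1·61 + 0·56 = 61]
  row B: (56, 0, 1)   [0·61 + 1·56 = 56]
  61 = 1·56 + 5   → row C = row A − 1·row B = (5, 1, −1)   [check: 1·61 − 1·56 = 5]
  56 = 11·5 + 1   → row D = row B − 11·row C = (1, −11, 12)   [check: −11·61 + 12·56 = 1]
  5 = 5·1 + 0   → remainder 0, stop. gcd = 1 (last nonzero row D).
The gcd is 1, so 56 is invertible mod 61. The last nonzero row gives −11·61 + 12·56 = 1, so t = 12. So 56^(−1) ≡ 12 (mod 61). Verify: 56 · 12 = 672 ≡ 1 (mod 61). ✓

Final answer: 56^(−1) ≡ 12 (mod 61)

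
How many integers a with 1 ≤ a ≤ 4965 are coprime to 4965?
2640

The number of a ∈ {1, ..., 4965} with gcd(a, 4965) = 1 is by definition Euler's totient φ(4965). φ is multiplicative, with φ(p^e) = p^e − p^(e−1). Factorise 4965 = 3 · 5 · 331. Then
  φ(4965) = (3 − 1) · (5 − 1) · (331 − 1) = 2 · 4 · 330 = 2640.
So there are 2640 such integers.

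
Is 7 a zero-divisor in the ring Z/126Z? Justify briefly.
YES

gcd(7, 126) = 7 > 1, so 7 is not a unit in Z/126Z. In Z/nZ every nonzero non-unit is a zero-divisor: explicitly, take b = 126/gcd = 18 ≠ 0 (mod 126); then 7·18 = 126 = 1·126, i.e. 7·18 ≡ 0 (mod 126). So 7 is a zero-divisor.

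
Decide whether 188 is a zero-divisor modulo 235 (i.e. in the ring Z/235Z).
YES

gcd(188, 235) = 47 > 1, so 188 is not a unit in Z/235Z. In Z/nZ every nonzero non-unit is a zero-divisor: explicitly, take b = 235/gcd = 5 ≠ 0 (mod 235); then 188·5 = 940 = 4·235, i.e. 188·5 ≡ 0 (mod 235). So 188 is a zero-divisor.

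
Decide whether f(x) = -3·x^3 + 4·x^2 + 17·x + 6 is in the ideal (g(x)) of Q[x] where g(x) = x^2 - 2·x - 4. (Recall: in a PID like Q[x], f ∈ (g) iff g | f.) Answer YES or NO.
NO

In Q[x] the ideal (g) consists of all multiples of g, so f ∈ (g) iff g | f, i.e. iff the remainder of f on division by g is 0. Divide f by g (g is monic, so eliminate the leading term of the running remainder at each step):
  leading term -3·x^3: subtract (-3·x)·g(x) = -3·x^3 + 6·x^2 + 12·x, leaving -2·x^2 + 5·x + 6
  leading term -2·x^2: subtract (-2)·g(x) = -2·x^2 + 4·x + 8, leaving x - 2
The remainder r(x) = x - 2 ≠ 0 (and deg r < deg g), so g ∤ f, i.e. f ∉ (g).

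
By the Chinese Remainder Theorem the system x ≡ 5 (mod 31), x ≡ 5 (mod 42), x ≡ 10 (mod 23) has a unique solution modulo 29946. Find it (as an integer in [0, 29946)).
x ≡ 2609 (mod 29946); the representative in [0, 29946) is 2609

The moduli 31, 42, 23 are pairwise coprime, so by the CRT there is a unique solution mod 31·42·23 = 29946.
Solve by successive substitution. Start with x ≡ 5 (mod 31).
  Combine with x ≡ 5 (mod 42): write x = 5 + 31·t and require 5 + 31·t ≡ 5 (mod 42), i.e. 31·t ≡ 5 − 5 ≡ 0 (mod 42). Since 31^(−1) ≡ 19 (mod 42), t ≡ 19·0 ≡ 0 (mod 42). So x ≡ 5 + 31·0 = 5 (mod 1302).
  Combine with x ≡ 10 (mod 23): write x = 5 + 1302·t and require 5 + 1302·t ≡ 10 (mod 23), i.e. 1302·t ≡ 10 − 5 ≡ 5 (mod 23). Since 1302^(−1) ≡ 5 (mod 23) (1302 ≡ 14 (mod 23)), t ≡ 5·5 ≡ 2 (mod 23). So x ≡ 5 + 1302·2 = 2609 (mod 29946).
Unique solution in [0, 29946): x = 2609.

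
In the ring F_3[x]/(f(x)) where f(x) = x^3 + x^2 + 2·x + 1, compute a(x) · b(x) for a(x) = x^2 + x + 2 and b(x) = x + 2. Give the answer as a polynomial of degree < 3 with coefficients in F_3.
Multiply as integer polynomials: a · b = x^3 + 3·x^2 + 4·x + 4. Reducing coefficients mod 3: a · b ≡ x^3 + x + 1. Now divide by f(x) = x^3 + x^2 + 2·x + 1 in F_3[x], eliminating the leading term at each step:
  leading term x^3: subtract (1)·f(x) = x^3 + x^2 + 2·x + 1, leaving 2·x^2 + 2·x (coefficients mod 3)
The degree is now < 3, so this is the remainder. Hence a · b ≡ 2·x^2 + 2·x in F_3[x]/(f).

Final answer: a · b ≡ 2·x^2 + 2·x (mod f(x))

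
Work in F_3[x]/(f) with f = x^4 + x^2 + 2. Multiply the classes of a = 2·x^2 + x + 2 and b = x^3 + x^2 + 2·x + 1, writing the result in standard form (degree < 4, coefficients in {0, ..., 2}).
a · b ≡ 2·x^3 + x + 2 (mod f(x))

Multiply as integer polynomials: a · b = 2·x^5 + 3·x^4 + 7·x^3 + 6·x^2 + 5·x + 2. Reducing coefficients mod 3: a · b ≡ 2·x^5 + x^3 + 2·x + 2. Now divide by f(x) = x^4 + x^2 + 2 in F_3[x], eliminating the leading term at each step:
  leading term 2·x^5: subtract (2·x)·f(x) = 2·x^5 + 2·x^3 + x, leaving 2·x^3 + x + 2 (coefficients mod 3)
The degree is now < 4, so this is the remainder. Hence a · b ≡ 2·x^3 + x + 2 in F_3[x]/(f).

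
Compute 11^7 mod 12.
Use repeated squaring. Binary(7) = 111. Walk through the bits of the exponent 7 left-to-right: at each bit after the leading one, square the running value, then multiply by 11 if the bit is 1 (always reducing mod 12):
  bit 1 = 1 (leading): start with 11.
  bit 2 = 1: square 11^2 = 121 ≡ 1; bit is 1, so multiply 1·11 = 11 (mod 12).
  bit 3 = 1: square 11^2 = 121 ≡ 1; bit is 1, so multiply 1·11 = 11 (mod 12).
Final value: 11^7 ≡ 11 (mod 12).

Final answer: 11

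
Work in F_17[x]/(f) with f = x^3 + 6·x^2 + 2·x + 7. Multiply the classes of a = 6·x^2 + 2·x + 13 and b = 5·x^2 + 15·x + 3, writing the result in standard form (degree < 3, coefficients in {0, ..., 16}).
a · b ≡ 6·x^2 + 15·x + 4 (mod f(x))

Multiply as integer polynomials: a · b = 30·x^4 + 100·x^3 + 113·x^2 + 201·x + 39. Reducing coefficients mod 17: a · b ≡ 13·x^4 + 15·x^3 + 11·x^2 + 14·x + 5. Now divide by f(x) = x^3 + 6·x^2 + 2·x + 7 in F_17[x], eliminating the leading term at each step:
  leading term 13·x^4: subtract (13·x)·f(x) = 13·x^4 + 10·x^3 + 9·x^2 + 6·x, leaving 5·x^3 + 2·x^2 + 8·x + 5 (coefficients mod 17)
  leading term 5·x^3: subtract (5)·f(x) = 5·x^3 + 13·x^2 + 10·x + 1, leaving 6·x^2 + 15·x + 4 (coefficients mod 17)
The degree is now < 3, so this is the remainder. Hence a · b ≡ 6·x^2 + 15·x + 4 in F_17[x]/(f).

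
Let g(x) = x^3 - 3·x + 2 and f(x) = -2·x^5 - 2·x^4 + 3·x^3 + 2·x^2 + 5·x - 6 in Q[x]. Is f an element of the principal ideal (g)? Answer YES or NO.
YES

In Q[x] the ideal (g) consists of all multiples of g, so f ∈ (g) iff g | f, i.e. iff the remainder of f on division by g is 0. Divide f by g (g is monic, so eliminate the leading term of the running remainder at each step):
  leading term -2·x^5: subtract (-2·x^2)·g(x) = -2·x^5 + 6·x^3 - 4·x^2, leaving -2·x^4 - 3·x^3 + 6·x^2 + 5·x - 6
  leading term -2·x^4: subtract (-2·x)·g(x) = -2·x^4 + 6·x^2 - 4·x, leaving -3·x^3 + 9·x - 6
  leading term -3·x^3: subtract (-3)·g(x) = -3·x^3 + 9·x - 6, leaving 0
The remainder is 0, so f(x) = g(x) · h(x) with h(x) = -2·x^2 - 2·x - 3. Hence g | f, i.e. f ∈ (g).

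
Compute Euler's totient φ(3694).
φ(3694) = 1846

φ is multiplicative, with φ(p^e) = p^e − p^(e−1). Factorise 3694 = 2 · 1847. Then
  φ(3694) = (2 − 1) · (1847 − 1) = 1 · 1846 = 1846.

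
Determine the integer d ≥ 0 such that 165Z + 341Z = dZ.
(165, 341) = (11); d = 11

In the PID Z, (a, b) is generated by gcd(a, b). Compute gcd(341, 165) with the extended Euclidean algorithm, tracking rows (r, s, t) with s·341 + t·165 = r:
  row A: (341, 1, 0)   [1·341 + 0·165 = 341]
  row B: (165, 0, 1)   [0·341 + 1·165 = 165]
  341 = 2·165 + 11   → row C = row A − 2·row B = (11, 1, −2)   [check: 1·341 − 2·165 = 11]
  165 = 15·11 + 0   → remainder 0, stop. gcd = 11 (last nonzero row C).
So gcd(165, 341) = 11, with Bézout identity 1·341 − 2·165 = 11. Containment (⊇): the Bézout identity exhibits 11 as an element of (165, 341), giving (11) ⊆ (165, 341). Containment (⊆): since 11 | 165 and 11 | 341 (165 = 11·15, 341 = 11·31), every Z-linear combination of 165 and 341 is divisible by 11, so (165, 341) ⊆ (11). Therefore (165, 341) = (11), d = 11.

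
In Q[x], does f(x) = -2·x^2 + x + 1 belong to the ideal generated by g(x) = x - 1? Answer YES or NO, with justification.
YES

In Q[x] the ideal (g) consists of all multiples of g, so f ∈ (g) iff g | f, i.e. iff the remainder of f on division by g is 0. Divide f by g (g is monic, so eliminate the leading term of the running remainder at each step):
  leading term -2·x^2: subtract (-2·x)·g(x) = -2·x^2 + 2·x, leaving 1 - x
  leading term -x: subtract (-1)·g(x) = 1 - x, leaving 0
The remainder is 0, so f(x) = g(x) · h(x) with h(x) = -2·x - 1. Hence g | f, i.e. f ∈ (g).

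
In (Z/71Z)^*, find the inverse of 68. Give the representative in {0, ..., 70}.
68^(−1) ≡ 47 (mod 71)

Apply the extended Euclidean algorithm to (71, 68), tracking rows (r, s, t) with s·71 + t·68 = r. Each division r_prev = q·r_cur + r_new produces the new row as (previous row) − q·(current row):
  row A: (71, 1, 0)   [1·71 + 0·68 = 71]
  row B: (68, 0, 1)   [0·71 + 1·68 = 68]
  71 = 1·68 + 3   → row C = row A − 1·row B = (3, 1, −1)   [check: 1·71 − 1·68 = 3]
  68 = 22·3 + 2   → row D = row B − 22·row C = (2, −22, 23)   [check: −22·71 + 23·68 = 2]
  3 = 1·2 + 1   → row E = row C − 1·row D = (1, 23, −24)   [check: 23·71 − 24·68 = 1]
  2 = 2·1 + 0   → remainder 0, stop. gcd = 1 (last nonzero row E).
The gcd is 1, so 68 is invertible mod 71. The last nonzero row gives 23·71 − 24·68 = 1, so t = −24. So 68^(−1) ≡ −24 ≡ 47 (mod 71). Verify: 68 · 47 = 3196 ≡ 1 (mod 71). ✓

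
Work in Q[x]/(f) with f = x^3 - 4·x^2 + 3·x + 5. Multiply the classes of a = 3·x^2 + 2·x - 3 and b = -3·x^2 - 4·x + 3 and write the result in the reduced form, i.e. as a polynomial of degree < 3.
a · b ≡ -179·x^2 + 225·x + 261 (mod f(x))

First multiply in Q[x] without reducing: a · b = -9·x^4 - 18·x^3 + 10·x^2 + 18·x - 9. Now divide by f(x) = x^3 - 4·x^2 + 3·x + 5, eliminating the leading term at each step:
  leading term -9·x^4: subtract (-9·x)·f(x) = -9·x^4 + 36·x^3 - 27·x^2 - 45·x, leaving -54·x^3 + 37·x^2 + 63·x - 9
  leading term -54·x^3: subtract (-54)·f(x) = -54·x^3 + 216·x^2 - 162·x - 270, leaving -179·x^2 + 225·x + 261
The degree is now < 3, so this is the remainder. Hence a · b ≡ -179·x^2 + 225·x + 261 in Q[x]/(f).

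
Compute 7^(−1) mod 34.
Apply the extended Euclidean algorithm to (34, 7), tracking rows (r, s, t) with s·34 + t·7 = r. Each division r_prev = q·r_cur + r_new produces the new row as (previous row) − q·(current row):
  row A: (34, 1, 0)   [1·34 + 0·7 = 34]
  row B: (7, 0, 1)   [0·34 + 1·7 = 7]
  34 = 4·7 + 6   → row C = row A − 4·row B = (6, 1, −4)   [check: 1·34 − 4·7 = 6]
  7 = 1·6 + 1   → row D = row B − 1·row C = (1, −1, 5)   [check: −1·34 + 5·7 = 1]
  6 = 6·1 + 0   → remainder 0, stop. gcd = 1 (last nonzero row D).
The gcd is 1, so 7 is invertible mod 34. The last nonzero row gives −1·34 + 5·7 = 1, so t = 5. So 7^(−1) ≡ 5 (mod 34). Verify: 7 · 5 = 35 ≡ 1 (mod 34). ✓

Final answer: 7^(−1) ≡ 5 (mod 34)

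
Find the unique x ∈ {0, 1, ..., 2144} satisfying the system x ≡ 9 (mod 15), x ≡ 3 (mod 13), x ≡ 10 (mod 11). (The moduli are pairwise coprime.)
x ≡ 549 (mod 2145); the representative in [0, 2145) is 549

The moduli 15, 13, 11 are pairwise coprime, so by the CRT there is a unique solution mod 15·13·11 = 2145.
Solve by successive substitution. Start with x ≡ 9 (mod 15).
  Combine with x ≡ 3 (mod 13): write x = 9 + 15·t and require 9 + 15·t ≡ 3 (mod 13), i.e. 15·t ≡ 3 − 9 ≡ 7 (mod 13). Since 15^(−1) ≡ 7 (mod 13) (15 ≡ 2 (mod 13)), t ≡ 7·7 ≡ 10 (mod 13). So x ≡ 9 + 15·10 = 159 (mod 195).
  Combine with x ≡ 10 (mod 11): write x = 159 + 195·t and require 159 + 195·t ≡ 10 (mod 11), i.e. 195·t ≡ 10 − 159 ≡ 5 (mod 11). Since 195^(−1) ≡ 7 (mod 11) (195 ≡ 8 (mod 11)), t ≡ 7·5 ≡ 2 (mod 11). So x ≡ 159 + 195·2 = 549 (mod 2145).
Unique solution in [0, 2145): x = 549.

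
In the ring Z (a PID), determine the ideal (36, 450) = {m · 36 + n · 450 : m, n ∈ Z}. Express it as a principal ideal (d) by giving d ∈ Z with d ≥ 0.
(36, 450) = (18); d = 18

In the PID Z, (a, b) is generated by gcd(a, b). Compute gcd(450, 36) with the extended Euclidean algorithm, tracking rows (r, s, t) with s·450 + t·36 = r:
  row A: (450, 1, 0)   [1·450 + 0·36 = 450]
  row B: (36, 0, 1)   [0·450 + 1·36 = 36]
  450 = 12·36 + 18   → row C = row A − 12·row B = (18, 1, −12)   [check: 1·450 − 12·36 = 18]
  36 = 2·18 + 0   → remainder 0, stop. gcd = 18 (last nonzero row C).
So gcd(36, 450) = 18, with Bézout identity 1·450 − 12·36 = 18. Containment (⊇): the Bézout identity exhibits 18 as an element of (36, 450), giving (18) ⊆ (36, 450). Containment (⊆): since 18 | 36 and 18 | 450 (36 = 18·2, 450 = 18·25), every Z-linear combination of 36 and 450 is divisible by 18, so (36, 450) ⊆ (18). Therefore (36, 450) = (18), d = 18.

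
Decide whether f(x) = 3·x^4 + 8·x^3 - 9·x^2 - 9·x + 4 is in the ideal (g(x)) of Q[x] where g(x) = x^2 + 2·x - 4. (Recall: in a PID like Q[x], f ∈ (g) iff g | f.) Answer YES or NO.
In Q[x] the ideal (g) consists of all multiples of g, so f ∈ (g) iff g | f, i.e. iff the remainder of f on division by g is 0. Divide f by g (g is monic, so eliminate the leading term of the running remainder at each step):
  leading term 3·x^4: subtract (3·x^2)·g(x) = 3·x^4 + 6·x^3 - 12·x^2, leaving 2·x^3 + 3·x^2 - 9·x + 4
  leading term 2·x^3: subtract (2·x)·g(x) = 2·x^3 + 4·x^2 - 8·x, leaving -x^2 - x + 4
  leading term -x^2: subtract (-1)·g(x) = -x^2 - 2·x + 4, leaving x
The remainder r(x) = x ≠ 0 (and deg r < deg g), so g ∤ f, i.e. f ∉ (g).

Final answer: NO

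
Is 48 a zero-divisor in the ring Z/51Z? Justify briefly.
YES

gcd(48, 51) = 3 > 1, so 48 is not a unit in Z/51Z. In Z/nZ every nonzero non-unit is a zero-divisor: explicitly, take b = 51/gcd = 17 ≠ 0 (mod 51); then 48·17 = 816 = 16·51, i.e. 48·17 ≡ 0 (mod 51). So 48 is a zero-divisor.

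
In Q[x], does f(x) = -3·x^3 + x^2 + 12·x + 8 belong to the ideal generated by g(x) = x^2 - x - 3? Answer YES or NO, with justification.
In Q[x] the ideal (g) consists of all multiples of g, so f ∈ (g) iff g | f, i.e. iff the remainder of f on division by g is 0. Divide f by g (g is monic, so eliminate the leading term of the running remainder at each step):
  leading term -3·x^3: subtract (-3·x)·g(x) = -3·x^3 + 3·x^2 + 9·x, leaving -2·x^2 + 3·x + 8
  leading term -2·x^2: subtract (-2)·g(x) = -2·x^2 + 2·x + 6, leaving x + 2
The remainder r(x) = x + 2 ≠ 0 (and deg r < deg g), so g ∤ f, i.e. f ∉ (g).

Final answer: NO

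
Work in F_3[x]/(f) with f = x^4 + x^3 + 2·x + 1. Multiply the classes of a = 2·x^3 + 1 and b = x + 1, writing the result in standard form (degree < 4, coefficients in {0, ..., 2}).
a · b ≡ 2 (mod f(x))

Multiply as integer polynomials: a · b = 2·x^4 + 2·x^3 + x + 1. Reducing coefficients mod 3: a · b ≡ 2·x^4 + 2·x^3 + x + 1. Now divide by f(x) = x^4 + x^3 + 2·x + 1 in F_3[x], eliminating the leading term at each step:
  leading term 2·x^4: subtract (2)·f(x) = 2·x^4 + 2·x^3 + x + 2, leaving 2 (coefficients mod 3)
The degree is now < 4, so this is the remainder. Hence a · b ≡ 2 in F_3[x]/(f).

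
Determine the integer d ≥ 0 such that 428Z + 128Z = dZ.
In the PID Z, (a, b) is generated by gcd(a, b). Compute gcd(428, 128) with the extended Euclidean algorithm, tracking rows (r, s, t) with s·428 + t·128 = r:
  row A: (428, 1, 0)   [1·428 + 0·128 = 428]
  row B: (128, 0, 1)   [0·428 + 1·128 = 128]
  428 = 3·128 + 44   → row C = row A − 3·row B = (44, 1, −3)   [check: 1·428 − 3·128 = 44]
  128 = 2·44 + 40   → row D = row B − 2·row C = (40, −2, 7)   [check: −2·428 + 7·128 = 40]
  44 = 1·40 + 4   → row E = row C − 1·row D = (4, 3, −10)   [check: 3·428 − 10·128 = 4]
  40 = 10·4 + 0   → remainder 0, stop. gcd = 4 (last nonzero row E).
So gcd(428, 128) = 4, with Bézout identity 3·428 − 10·128 = 4. Containment (⊇): the Bézout identity exhibits 4 as an element of (428, 128), giving (4) ⊆ (428, 128). Containment (⊆): since 4 | 428 and 4 | 128 (428 = 4·107, 128 = 4·32), every Z-linear combination of 428 and 128 is divisible by 4, so (428, 128) ⊆ (4). Therefore (428, 128) = (4), d = 4.

Final answer: (428, 128) = (4); d = 4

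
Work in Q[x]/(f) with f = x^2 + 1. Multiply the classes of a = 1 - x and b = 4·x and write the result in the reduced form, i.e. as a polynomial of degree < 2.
First multiply in Q[x] without reducing: a · b = -4·x^2 + 4·x. Now divide by f(x) = x^2 + 1, eliminating the leading term at each step:
  leading term -4·x^2: subtract (-4)·f(x) = -4·x^2 - 4, leaving 4·x + 4
The degree is now < 2, so this is the remainder. Hence a · b ≡ 4·x + 4 in Q[x]/(f).

Final answer: a · b ≡ 4·x + 4 (mod f(x))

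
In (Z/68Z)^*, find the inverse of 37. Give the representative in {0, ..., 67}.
37^(−1) ≡ 57 (mod 68)

Apply the extended Euclidean algorithm to (68, 37), tracking rows (r, s, t) with s·68 + t·37 = r. Each division r_prev = q·r_cur + r_new produces the new row as (previous row) − q·(current row):
  row A: (68, 1, 0)   [1·68 + 0·37 = 68]
  row B: (37, 0, 1)   [0·68 + 1·37 = 37]
  68 = 1·37 + 31   → row C = row A − 1·row B = (31, 1, −1)   [check: 1·68 − 1·37 = 31]
  37 = 1·31 + 6   → row D = row B − 1·row C = (6, −1, 2)   [check: −1·68 + 2·37 = 6]
  31 = 5·6 + 1   → row E = row C − 5·row D = (1, 6, −11)   [check: 6·68 − 11·37 = 1]
  6 = 6·1 + 0   → remainder 0, stop. gcd = 1 (last nonzero row E).
The gcd is 1, so 37 is invertible mod 68. The last nonzero row gives 6·68 − 11·37 = 1, so t = −11. So 37^(−1) ≡ −11 ≡ 57 (mod 68). Verify: 37 · 57 = 2109 ≡ 1 (mod 68). ✓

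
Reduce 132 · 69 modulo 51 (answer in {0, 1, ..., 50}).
Reduce the factors first: 132 ≡ 30, 69 ≡ 18 (mod 51), so 132 · 69 ≡ 30 · 18 (mod 51). 30 · 18 = 540. Dividing by 51: 540 = 10·51 + 30. So (132 · 69) mod 51 = 30.

Final answer: 30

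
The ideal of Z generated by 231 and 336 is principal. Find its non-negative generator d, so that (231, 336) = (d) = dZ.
(231, 336) = (21); d = 21

In the PID Z, (a, b) is generated by gcd(a, b). Compute gcd(336, 231) with the extended Euclidean algorithm, tracking rows (r, s, t) with s·336 + t·231 = r:
  row A: (336, 1, 0)   [1·336 + 0·231 = 336]
  row B: (231, 0, 1)   [0·336 + 1·231 = 231]
  336 = 1·231 + 105   → row C = row A − 1·row B = (105, 1, −1)   [check: 1·336 − 1·231 = 105]
  231 = 2·105 + 21   → row D = row B − 2·row C = (21, −2, 3)   [check: −2·336 + 3·231 = 21]
  105 = 5·21 + 0   → remainder 0, stop. gcd = 21 (last nonzero row D).
So gcd(231, 336) = 21, with Bézout identity −2·336 + 3·231 = 21. Containment (⊇): the Bézout identity exhibits 21 as an element of (231, 336), giving (21) ⊆ (231, 336). Containment (⊆): since 21 | 231 and 21 | 336 (231 = 21·11, 336 = 21·16), every Z-linear combination of 231 and 336 is divisible by 21, so (231, 336) ⊆ (21). Therefore (231, 336) = (21), d = 21.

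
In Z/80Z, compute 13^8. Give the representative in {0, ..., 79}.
1

Use repeated squaring. Binary(8) = 1000. Walk through the bits of the exponent 8 left-to-right: at each bit after the leading one, square the running value, then multiply by 13 if the bit is 1 (always reducing mod 80):
  bit 1 = 1 (leading): start with 13.
  bit 2 = 0: square 13^2 = 169 ≡ 9 (mod 80).
  bit 3 = 0: square 9^2 = 81 ≡ 1 (mod 80).
  bit 4 = 0: square 1^2 = 1 (mod 80).
Final value: 13^8 ≡ 1 (mod 80).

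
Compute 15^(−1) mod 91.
15^(−1) ≡ 85 (mod 91)

Apply the extended Euclidean algorithm to (91, 15), tracking rows (r, s, t) with s·91 + t·15 = r. Each division r_prev = q·r_cur + r_new produces the new row as (previous row) − q·(current row):
  row A: (91, 1, 0)   [1·91 + 0·15 = 91]
  row B: (15, 0, 1)   [0·91 + 1·15 = 15]
  91 = 6·15 + 1   → row C = row A − 6·row B = (1, 1, −6)   [check: 1·91 − 6·15 = 1]
  15 = 15·1 + 0   → remainder 0, stop. gcd = 1 (last nonzero row C).
The gcd is 1, so 15 is invertible mod 91. The last nonzero row gives 1·91 − 6·15 = 1, so t = −6. So 15^(−1) ≡ −6 ≡ 85 (mod 91). Verify: 15 · 85 = 1275 ≡ 1 (mod 91). ✓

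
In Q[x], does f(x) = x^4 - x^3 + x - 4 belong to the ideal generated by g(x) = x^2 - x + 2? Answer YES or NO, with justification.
In Q[x] the ideal (g) consists of all multiples of g, so f ∈ (g) iff g | f, i.e. iff the remainder of f on division by g is 0. Divide f by g (g is monic, so eliminate the leading term of the running remainder at each step):
  leading term x^4: subtract (x^2)·g(x) = x^4 - x^3 + 2·x^2, leaving -2·x^2 + x - 4
  leading term -2·x^2: subtract (-2)·g(x) = -2·x^2 + 2·x - 4, leaving -x
The remainder r(x) = -x ≠ 0 (and deg r < deg g), so g ∤ f, i.e. f ∉ (g).

Final answer: NO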